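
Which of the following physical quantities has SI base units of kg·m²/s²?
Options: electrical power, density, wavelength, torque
Checking the SI base units of each option:
  electrical power (P = IV): kg·m²/s³  ✗
  density (ρ = m/V): kg/m³  ✗
  wavelength (λ = v/f): m  ✗
  torque (τ = Fr): kg·m²/s²  ✓ matches

Only torque has units kg·m²/s².

Answer: torque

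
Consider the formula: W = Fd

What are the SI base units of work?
Units of each symbol in W = Fd:
  F (force): kg·m/s²
  d (displacement): m

Multiplying the contributions: [kg·m/s²] · [m]
Adding exponents of each base unit: kg: 1, m: 2, s: -2
SI base units of work: kg·m²/s²

Answer: kg·m²/s²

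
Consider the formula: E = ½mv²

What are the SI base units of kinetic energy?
Units of each symbol in E = ½mv²:
  m (mass): kg
  v (speed): m/s  → to the power 2, contributes m²/s²
  The factor ½ is dimensionless.

Multiplying the contributions: [kg] · [m²/s²]
Adding exponents of each base unit: kg: 1, m: 2, s: -2
SI base units of kinetic energy: kg·m²/s²

Answer: kg·m²/s²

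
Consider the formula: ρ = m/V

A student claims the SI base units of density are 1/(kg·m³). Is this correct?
Units of each symbol in ρ = m/V:
  m (mass): kg
  V (volume): m³  → in the denominator, contributes 1/m³

Multiplying the contributions: [kg] · [1/m³]
Adding exponents of each base unit: kg: 1, m: -3
SI base units of density: kg/m³

The claimed units 1/(kg·m³) (exponents kg: -1, m: -3) do not match the derived units kg/m³ (exponents kg: 1, m: -3), so the claim is incorrect.

Answer: No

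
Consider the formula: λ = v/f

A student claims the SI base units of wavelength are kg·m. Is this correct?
Units of each symbol in λ = v/f:
  v (wave speed): m/s
  f (frequency): 1/s  → in the denominator, contributes s

Multiplying the contributions: [m/s] · [s]
Adding exponents of each base unit: m: 1
SI base units of wavelength: m

The claimed units kg·m (exponents kg: 1, m: 1) do not match the derived units m (exponents m: 1), so the claim is incorrect.

Answer: No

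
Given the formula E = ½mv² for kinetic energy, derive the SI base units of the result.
Units of each symbol in E = ½mv²:
  m (mass): kg
  v (speed): m/s  → to the power 2, contributes m²/s²
  The factor ½ is dimensionless.

Multiplying the contributions: [kg] · [m²/s²]
Adding exponents of each base unit: kg: 1, m: 2, s: -2
SI base units of kinetic energy: kg·m²/s²

Answer: kg·m²/s²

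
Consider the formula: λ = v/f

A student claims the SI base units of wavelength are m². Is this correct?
Units of each symbol in λ = v/f:
  v (wave speed): m/s
  f (frequency): 1/s  → in the denominator, contributes s

Multiplying the contributions: [m/s] · [s]
Adding exponents of each base unit: m: 1
SI base units of wavelength: m

The claimed units m² (exponents m: 2) do not match the derived units m (exponents m: 1), so the claim is incorrect.

Answer: No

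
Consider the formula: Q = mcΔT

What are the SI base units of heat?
Units of each symbol in Q = mcΔT:
  m (mass): kg
  c (specific heat capacity, in J/(kg·K)): m²/(s²·K)
  ΔT (temperature change): K

Multiplying the contributions: [kg] · [m²/(s²·K)] · [K]
Adding exponents of each base unit: kg: 1, m: 2, s: -2
SI base units of heat: kg·m²/s²

Answer: kg·m²/s²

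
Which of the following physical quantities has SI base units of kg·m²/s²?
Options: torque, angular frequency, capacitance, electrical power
Checking the SI base units of each option:
  torque (τ = Fr): kg·m²/s²  ✓ matches
  angular frequency (ω = 2πf): 1/s  ✗
  capacitance (C = Q/V): s⁴·A²/(kg·m²)  ✗
  electrical power (P = IV): kg·m²/s³  ✗

Only torque has units kg·m²/s².

Answer: torque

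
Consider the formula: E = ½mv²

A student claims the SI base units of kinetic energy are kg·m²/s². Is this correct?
Units of each symbol in E = ½mv²:
  m (mass): kg
  v (speed): m/s  → to the power 2, contributes m²/s²
  The factor ½ is dimensionless.

Multiplying the contributions: [kg] · [m²/s²]
Adding exponents of each base unit: kg: 1, m: 2, s: -2
SI base units of kinetic energy: kg·m²/s²

The claimed units kg·m²/s² match the derived units, so the claim is correct.

Answer: Yes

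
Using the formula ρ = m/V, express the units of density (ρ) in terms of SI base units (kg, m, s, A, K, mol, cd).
Units of each symbol in ρ = m/V:
  m (mass): kg
  V (volume): m³  → in the denominator, contributes 1/m³

Multiplying the contributions: [kg] · [1/m³]
Adding exponents of each base unit: kg: 1, m: -3
SI base units of density: kg/m³

Answer: kg/m³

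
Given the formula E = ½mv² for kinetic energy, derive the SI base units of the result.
Units of each symbol in E = ½mv²:
  m (mass): kg
  v (speed): m/s  → to the power 2, contributes m²/s²
  The factor ½ is dimensionless.

Multiplying the contributions: [kg] · [m²/s²]
Adding exponents of each base unit: kg: 1, m: 2, s: -2
SI base units of kinetic energy: kg·m²/s²

Answer: kg·m²/s²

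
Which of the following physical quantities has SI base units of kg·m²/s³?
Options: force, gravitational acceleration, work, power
Checking the SI base units of each option:
  force (F = ma): kg·m/s²  ✗
  gravitational acceleration (g = GM/r²): m/s²  ✗
  work (W = Fd): kg·m²/s²  ✗
  power (P = W/t): kg·m²/s³  ✓ matches

Only power has units kg·m²/s³.

Answer: power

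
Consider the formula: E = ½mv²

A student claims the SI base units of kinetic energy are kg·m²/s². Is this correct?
Units of each symbol in E = ½mv²:
  m (mass): kg
  v (speed): m/s  → to the power 2, contributes m²/s²
  The factor ½ is dimensionless.

Multiplying the contributions: [kg] · [m²/s²]
Adding exponents of each base unit: kg: 1, m: 2, s: -2
SI base units of kinetic energy: kg·m²/s²

The claimed units kg·m²/s² match the derived units, so the claim is correct.

Answer: Yes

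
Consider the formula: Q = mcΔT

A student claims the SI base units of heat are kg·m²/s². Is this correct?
Units of each symbol in Q = mcΔT:
  m (mass): kg
  c (specific heat capacity, in J/(kg·K)): m²/(s²·K)
  ΔT (temperature change): K

Multiplying the contributions: [kg] · [m²/(s²·K)] · [K]
Adding exponents of each base unit: kg: 1, m: 2, s: -2
SI base units of heat: kg·m²/s²

The claimed units kg·m²/s² match the derived units, so the claim is correct.

Answer: Yes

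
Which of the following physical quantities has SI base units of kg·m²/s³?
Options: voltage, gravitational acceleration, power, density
Checking the SI base units of each option:
  voltage (V = IR): kg·m²/(s³·A)  ✗
  gravitational acceleration (g = GM/r²): m/s²  ✗
  power (P = W/t): kg·m²/s³  ✓ matches
  density (ρ = m/V): kg/m³  ✗

Only power has units kg·m²/s³.

Answer: power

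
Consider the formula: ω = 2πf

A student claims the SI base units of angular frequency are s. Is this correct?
Units of each symbol in ω = 2πf:
  f (frequency): 1/s
  The factor 2π is dimensionless.

Multiplying the contributions: [1/s]
Adding exponents of each base unit: s: -1
SI base units of angular frequency: 1/s

The claimed units s (exponents s: 1) do not match the derived units 1/s (exponents s: -1), so the claim is incorrect.

Answer: No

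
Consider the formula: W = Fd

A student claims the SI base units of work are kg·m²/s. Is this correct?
Units of each symbol in W = Fd:
  F (force): kg·m/s²
  d (displacement): m

Multiplying the contributions: [kg·m/s²] · [m]
Adding exponents of each base unit: kg: 1, m: 2, s: -2
SI base units of work: kg·m²/s²

The claimed units kg·m²/s (exponents kg: 1, m: 2, s: -1) do not match the derived units kg·m²/s² (exponents kg: 1, m: 2, s: -2), so the claim is incorrect.

Answer: No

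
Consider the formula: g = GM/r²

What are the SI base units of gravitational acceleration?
Units of each symbol in g = GM/r²:
  G (gravitational constant): m³/(kg·s²)
  M (mass): kg
  r (distance): m  → to the power 2 in the denominator, contributes 1/m²

Multiplying the contributions: [m³/(kg·s²)] · [kg] · [1/m²]
Adding exponents of each base unit: m: 1, s: -2
SI base units of gravitational acceleration: m/s²

Answer: m/s²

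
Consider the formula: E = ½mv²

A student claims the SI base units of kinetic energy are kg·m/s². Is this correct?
Units of each symbol in E = ½mv²:
  m (mass): kg
  v (speed): m/s  → to the power 2, contributes m²/s²
  The factor ½ is dimensionless.

Multiplying the contributions: [kg] · [m²/s²]
Adding exponents of each base unit: kg: 1, m: 2, s: -2
SI base units of kinetic energy: kg·m²/s²

The claimed units kg·m/s² (exponents kg: 1, m: 1, s: -2) do not match the derived units kg·m²/s² (exponents kg: 1, m: 2, s: -2), so the claim is incorrect.

Answer: No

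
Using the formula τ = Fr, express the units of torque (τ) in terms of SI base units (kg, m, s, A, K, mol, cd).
Units of each symbol in τ = Fr:
  F (force): kg·m/s²
  r (lever arm): m

Multiplying the contributions: [kg·m/s²] · [m]
Adding exponents of each base unit: kg: 1, m: 2, s: -2
SI base units of torque: kg·m²/s²

Answer: kg·m²/s²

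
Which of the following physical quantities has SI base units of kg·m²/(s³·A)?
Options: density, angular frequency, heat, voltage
Checking the SI base units of each option:
  density (ρ = m/V): kg/m³  ✗
  angular frequency (ω = 2πf): 1/s  ✗
  heat (Q = mcΔT): kg·m²/s²  ✗
  voltage (V = IR): kg·m²/(s³·A)  ✓ matches

Only voltage has units kg·m²/(s³·A).

Answer: voltage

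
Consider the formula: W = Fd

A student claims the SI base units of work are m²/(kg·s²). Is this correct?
Units of each symbol in W = Fd:
  F (force): kg·m/s²
  d (displacement): m

Multiplying the contributions: [kg·m/s²] · [m]
Adding exponents of each base unit: kg: 1, m: 2, s: -2
SI base units of work: kg·m²/s²

The claimed units m²/(kg·s²) (exponents kg: -1, m: 2, s: -2) do not match the derived units kg·m²/s² (exponents kg: 1, m: 2, s: -2), so the claim is incorrect.

Answer: No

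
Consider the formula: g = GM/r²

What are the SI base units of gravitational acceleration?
Units of each symbol in g = GM/r²:
  G (gravitational constant): m³/(kg·s²)
  M (mass): kg
  r (distance): m  → to the power 2 in the denominator, contributes 1/m²

Multiplying the contributions: [m³/(kg·s²)] · [kg] · [1/m²]
Adding exponents of each base unit: m: 1, s: -2
SI base units of gravitational acceleration: m/s²

Answer: m/s²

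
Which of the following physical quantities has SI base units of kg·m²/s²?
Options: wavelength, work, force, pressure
Checking the SI base units of each option:
  wavelength (λ = v/f): m  ✗
  work (W = Fd): kg·m²/s²  ✓ matches
  force (F = ma): kg·m/s²  ✗
  pressure (P = F/A): kg/(m·s²)  ✗

Only work has units kg·m²/s².

Answer: work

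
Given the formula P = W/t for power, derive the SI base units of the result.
Units of each symbol in P = W/t:
  W (work): kg·m²/s²
  t (time): s  → in the denominator, contributes 1/s

Multiplying the contributions: [kg·m²/s²] · [1/s]
Adding exponents of each base unit: kg: 1, m: 2, s: -3
SI base units of power: kg·m²/s³

Answer: kg·m²/s³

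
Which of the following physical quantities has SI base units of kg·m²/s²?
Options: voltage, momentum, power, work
Checking the SI base units of each option:
  voltage (V = IR): kg·m²/(s³·A)  ✗
  momentum (p = mv): kg·m/s  ✗
  power (P = W/t): kg·m²/s³  ✗
  work (W = Fd): kg·m²/s²  ✓ matches

Only work has units kg·m²/s².

Answer: work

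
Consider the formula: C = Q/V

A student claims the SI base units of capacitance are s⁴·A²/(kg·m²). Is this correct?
Units of each symbol in C = Q/V:
  Q (charge, in coulombs): s·A
  V (voltage, in volts): kg·m²/(s³·A)  → in the denominator, contributes s³·A/(kg·m²)

Multiplying the contributions: [s·A] · [s³·A/(kg·m²)]
Adding exponents of each base unit: kg: -1, m: -2, s: 4, A: 2
SI base units of capacitance: s⁴·A²/(kg·m²)

The claimed units s⁴·A²/(kg·m²) match the derived units, so the claim is correct.

Answer: Yes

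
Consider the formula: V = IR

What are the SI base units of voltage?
Units of each symbol in V = IR:
  I (current): A
  R (resistance, in ohms): kg·m²/(s³·A²)

Multiplying the contributions: [A] · [kg·m²/(s³·A²)]
Adding exponents of each base unit: kg: 1, m: 2, s: -3, A: -1
SI base units of voltage: kg·m²/(s³·A)

Answer: kg·m²/(s³·A)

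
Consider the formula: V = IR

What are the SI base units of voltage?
Units of each symbol in V = IR:
  I (current): A
  R (resistance, in ohms): kg·m²/(s³·A²)

Multiplying the contributions: [A] · [kg·m²/(s³·A²)]
Adding exponents of each base unit: kg: 1, m: 2, s: -3, A: -1
SI base units of voltage: kg·m²/(s³·A)

Answer: kg·m²/(s³·A)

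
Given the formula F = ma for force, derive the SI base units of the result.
Units of each symbol in F = ma:
  m (mass): kg
  a (acceleration): m/s²

Multiplying the contributions: [kg] · [m/s²]
Adding exponents of each base unit: kg: 1, m: 1, s: -2
SI base units of force: kg·m/s²

Answer: kg·m/s²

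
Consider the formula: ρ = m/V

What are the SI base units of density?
Units of each symbol in ρ = m/V:
  m (mass): kg
  V (volume): m³  → in the denominator, contributes 1/m³

Multiplying the contributions: [kg] · [1/m³]
Adding exponents of each base unit: kg: 1, m: -3
SI base units of density: kg/m³

Answer: kg/m³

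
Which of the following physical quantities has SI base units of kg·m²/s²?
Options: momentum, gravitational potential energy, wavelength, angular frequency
Checking the SI base units of each option:
  momentum (p = mv): kg·m/s  ✗
  gravitational potential energy (U = -GMm/r): kg·m²/s²  ✓ matches
  wavelength (λ = v/f): m  ✗
  angular frequency (ω = 2πf): 1/s  ✗

Only gravitational potential energy has units kg·m²/s².

Answer: gravitational potential energy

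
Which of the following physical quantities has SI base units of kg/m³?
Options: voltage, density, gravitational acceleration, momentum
Checking the SI base units of each option:
  voltage (V = IR): kg·m²/(s³·A)  ✗
  density (ρ = m/V): kg/m³  ✓ matches
  gravitational acceleration (g = GM/r²): m/s²  ✗
  momentum (p = mv): kg·m/s  ✗

Only density has units kg/m³.

Answer: density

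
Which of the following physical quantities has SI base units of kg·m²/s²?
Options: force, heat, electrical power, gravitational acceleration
Checking the SI base units of each option:
  force (F = ma): kg·m/s²  ✗
  heat (Q = mcΔT): kg·m²/s²  ✓ matches
  electrical power (P = IV): kg·m²/s³  ✗
  gravitational acceleration (g = GM/r²): m/s²  ✗

Only heat has units kg·m²/s².

Answer: heat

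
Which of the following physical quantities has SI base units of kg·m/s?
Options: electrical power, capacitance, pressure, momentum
Checking the SI base units of each option:
  electrical power (P = IV): kg·m²/s³  ✗
  capacitance (C = Q/V): s⁴·A²/(kg·m²)  ✗
  pressure (P = F/A): kg/(m·s²)  ✗
  momentum (p = mv): kg·m/s  ✓ matches

Only momentum has units kg·m/s.

Answer: momentum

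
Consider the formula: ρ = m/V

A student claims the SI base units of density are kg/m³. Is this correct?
Units of each symbol in ρ = m/V:
  m (mass): kg
  V (volume): m³  → in the denominator, contributes 1/m³

Multiplying the contributions: [kg] · [1/m³]
Adding exponents of each base unit: kg: 1, m: -3
SI base units of density: kg/m³

The claimed units kg/m³ match the derived units, so the claim is correct.

Answer: Yes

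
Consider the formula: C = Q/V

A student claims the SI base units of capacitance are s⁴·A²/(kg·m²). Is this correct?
Units of each symbol in C = Q/V:
  Q (charge, in coulombs): s·A
  V (voltage, in volts): kg·m²/(s³·A)  → in the denominator, contributes s³·A/(kg·m²)

Multiplying the contributions: [s·A] · [s³·A/(kg·m²)]
Adding exponents of each base unit: kg: -1, m: -2, s: 4, A: 2
SI base units of capacitance: s⁴·A²/(kg·m²)

The claimed units s⁴·A²/(kg·m²) match the derived units, so the claim is correct.

Answer: Yes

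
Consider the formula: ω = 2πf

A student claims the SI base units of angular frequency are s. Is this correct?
Units of each symbol in ω = 2πf:
  f (frequency): 1/s
  The factor 2π is dimensionless.

Multiplying the contributions: [1/s]
Adding exponents of each base unit: s: -1
SI base units of angular frequency: 1/s

The claimed units s (exponents s: 1) do not match the derived units 1/s (exponents s: -1), so the claim is incorrect.

Answer: No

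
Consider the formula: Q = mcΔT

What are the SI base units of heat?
Units of each symbol in Q = mcΔT:
  m (mass): kg
  c (specific heat capacity, in J/(kg·K)): m²/(s²·K)
  ΔT (temperature change): K

Multiplying the contributions: [kg] · [m²/(s²·K)] · [K]
Adding exponents of each base unit: kg: 1, m: 2, s: -2
SI base units of heat: kg·m²/s²

Answer: kg·m²/s²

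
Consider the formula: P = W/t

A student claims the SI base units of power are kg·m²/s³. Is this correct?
Units of each symbol in P = W/t:
  W (work): kg·m²/s²
  t (time): s  → in the denominator, contributes 1/s

Multiplying the contributions: [kg·m²/s²] · [1/s]
Adding exponents of each base unit: kg: 1, m: 2, s: -3
SI base units of power: kg·m²/s³

The claimed units kg·m²/s³ match the derived units, so the claim is correct.

Answer: Yes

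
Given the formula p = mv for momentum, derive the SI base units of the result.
Units of each symbol in p = mv:
  m (mass): kg
  v (velocity): m/s

Multiplying the contributions: [kg] · [m/s]
Adding exponents of each base unit: kg: 1, m: 1, s: -1
SI base units of momentum: kg·m/s

Answer: kg·m/s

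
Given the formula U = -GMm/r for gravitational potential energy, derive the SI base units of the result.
Units of each symbol in U = -GMm/r:
  G (gravitational constant): m³/(kg·s²)
  M (mass): kg
  m (mass): kg
  r (distance): m  → in the denominator, contributes 1/m
  The minus sign does not affect the units.

Multiplying the contributions: [m³/(kg·s²)] · [kg] · [kg] · [1/m]
Adding exponents of each base unit: kg: 1, m: 2, s: -2
SI base units of gravitational potential energy: kg·m²/s²

Answer: kg·m²/s²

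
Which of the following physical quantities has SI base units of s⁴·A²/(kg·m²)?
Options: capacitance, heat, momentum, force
Checking the SI base units of each option:
  capacitance (C = Q/V): s⁴·A²/(kg·m²)  ✓ matches
  heat (Q = mcΔT): kg·m²/s²  ✗
  momentum (p = mv): kg·m/s  ✗
  force (F = ma): kg·m/s²  ✗

Only capacitance has units s⁴·A²/(kg·m²).

Answer: capacitance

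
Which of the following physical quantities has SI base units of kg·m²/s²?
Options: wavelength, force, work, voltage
Checking the SI base units of each option:
  wavelength (λ = v/f): m  ✗
  force (F = ma): kg·m/s²  ✗
  work (W = Fd): kg·m²/s²  ✓ matches
  voltage (V = IR): kg·m²/(s³·A)  ✗

Only work has units kg·m²/s².

Answer: work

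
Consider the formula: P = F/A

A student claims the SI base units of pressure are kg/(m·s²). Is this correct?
Units of each symbol in P = F/A:
  F (force): kg·m/s²
  A (area): m²  → in the denominator, contributes 1/m²

Multiplying the contributions: [kg·m/s²] · [1/m²]
Adding exponents of each base unit: kg: 1, m: -1, s: -2
SI base units of pressure: kg/(m·s²)

The claimed units kg/(m·s²) match the derived units, so the claim is correct.

Answer: Yes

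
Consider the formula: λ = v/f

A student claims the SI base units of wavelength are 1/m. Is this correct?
Units of each symbol in λ = v/f:
  v (wave speed): m/s
  f (frequency): 1/s  → in the denominator, contributes s

Multiplying the contributions: [m/s] · [s]
Adding exponents of each base unit: m: 1
SI base units of wavelength: m

The claimed units 1/m (exponents m: -1) do not match the derived units m (exponents m: 1), so the claim is incorrect.

Answer: No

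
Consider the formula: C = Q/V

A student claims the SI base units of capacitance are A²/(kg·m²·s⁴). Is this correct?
Units of each symbol in C = Q/V:
  Q (charge, in coulombs): s·A
  V (voltage, in volts): kg·m²/(s³·A)  → in the denominator, contributes s³·A/(kg·m²)

Multiplying the contributions: [s·A] · [s³·A/(kg·m²)]
Adding exponents of each base unit: kg: -1, m: -2, s: 4, A: 2
SI base units of capacitance: s⁴·A²/(kg·m²)

The claimed units A²/(kg·m²·s⁴) (exponents kg: -1, m: -2, s: -4, A: 2) do not match the derived units s⁴·A²/(kg·m²) (exponents kg: -1, m: -2, s: 4, A: 2), so the claim is incorrect.

Answer: No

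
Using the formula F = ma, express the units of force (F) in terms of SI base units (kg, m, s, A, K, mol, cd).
Units of each symbol in F = ma:
  m (mass): kg
  a (acceleration): m/s²

Multiplying the contributions: [kg] · [m/s²]
Adding exponents of each base unit: kg: 1, m: 1, s: -2
SI base units of force: kg·m/s²

Answer: kg·m/s²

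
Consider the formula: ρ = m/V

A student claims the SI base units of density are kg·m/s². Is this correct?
Units of each symbol in ρ = m/V:
  m (mass): kg
  V (volume): m³  → in the denominator, contributes 1/m³

Multiplying the contributions: [kg] · [1/m³]
Adding exponents of each base unit: kg: 1, m: -3
SI base units of density: kg/m³

The claimed units kg·m/s² (exponents kg: 1, m: 1, s: -2) do not match the derived units kg/m³ (exponents kg: 1, m: -3), so the claim is incorrect.

Answer: No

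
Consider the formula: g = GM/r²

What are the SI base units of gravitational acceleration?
Units of each symbol in g = GM/r²:
  G (gravitational constant): m³/(kg·s²)
  M (mass): kg
  r (distance): m  → to the power 2 in the denominator, contributes 1/m²

Multiplying the contributions: [m³/(kg·s²)] · [kg] · [1/m²]
Adding exponents of each base unit: m: 1, s: -2
SI base units of gravitational acceleration: m/s²

Answer: m/s²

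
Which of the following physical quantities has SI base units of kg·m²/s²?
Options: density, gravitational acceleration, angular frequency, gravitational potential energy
Checking the SI base units of each option:
  density (ρ = m/V): kg/m³  ✗
  gravitational acceleration (g = GM/r²): m/s²  ✗
  angular frequency (ω = 2πf): 1/s  ✗
  gravitational potential energy (U = -GMm/r): kg·m²/s²  ✓ matches

Only gravitational potential energy has units kg·m²/s².

Answer: gravitational potential energy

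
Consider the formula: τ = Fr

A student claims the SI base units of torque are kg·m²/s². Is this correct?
Units of each symbol in τ = Fr:
  F (force): kg·m/s²
  r (lever arm): m

Multiplying the contributions: [kg·m/s²] · [m]
Adding exponents of each base unit: kg: 1, m: 2, s: -2
SI base units of torque: kg·m²/s²

The claimed units kg·m²/s² match the derived units, so the claim is correct.

Answer: Yes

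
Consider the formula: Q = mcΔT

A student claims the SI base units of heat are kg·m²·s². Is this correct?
Units of each symbol in Q = mcΔT:
  m (mass): kg
  c (specific heat capacity, in J/(kg·K)): m²/(s²·K)
  ΔT (temperature change): K

Multiplying the contributions: [kg] · [m²/(s²·K)] · [K]
Adding exponents of each base unit: kg: 1, m: 2, s: -2
SI base units of heat: kg·m²/s²

The claimed units kg·m²·s² (exponents kg: 1, m: 2, s: 2) do not match the derived units kg·m²/s² (exponents kg: 1, m: 2, s: -2), so the claim is incorrect.

Answer: No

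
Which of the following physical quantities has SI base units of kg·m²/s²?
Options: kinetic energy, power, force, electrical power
Checking the SI base units of each option:
  kinetic energy (E = ½mv²): kg·m²/s²  ✓ matches
  power (P = W/t): kg·m²/s³  ✗
  force (F = ma): kg·m/s²  ✗
  electrical power (P = IV): kg·m²/s³  ✗

Only kinetic energy has units kg·m²/s².

Answer: kinetic energy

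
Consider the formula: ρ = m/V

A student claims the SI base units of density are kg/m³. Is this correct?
Units of each symbol in ρ = m/V:
  m (mass): kg
  V (volume): m³  → in the denominator, contributes 1/m³

Multiplying the contributions: [kg] · [1/m³]
Adding exponents of each base unit: kg: 1, m: -3
SI base units of density: kg/m³

The claimed units kg/m³ match the derived units, so the claim is correct.

Answer: Yes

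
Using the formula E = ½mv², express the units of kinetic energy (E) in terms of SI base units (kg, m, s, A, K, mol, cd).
Units of each symbol in E = ½mv²:
  m (mass): kg
  v (speed): m/s  → to the power 2, contributes m²/s²
  The factor ½ is dimensionless.

Multiplying the contributions: [kg] · [m²/s²]
Adding exponents of each base unit: kg: 1, m: 2, s: -2
SI base units of kinetic energy: kg·m²/s²

Answer: kg·m²/s²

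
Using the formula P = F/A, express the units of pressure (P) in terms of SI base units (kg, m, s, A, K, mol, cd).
Units of each symbol in P = F/A:
  F (force): kg·m/s²
  A (area): m²  → in the denominator, contributes 1/m²

Multiplying the contributions: [kg·m/s²] · [1/m²]
Adding exponents of each base unit: kg: 1, m: -1, s: -2
SI base units of pressure: kg/(m·s²)

Answer: kg/(m·s²)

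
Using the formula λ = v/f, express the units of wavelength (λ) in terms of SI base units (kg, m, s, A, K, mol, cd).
Units of each symbol in λ = v/f:
  v (wave speed): m/s
  f (frequency): 1/s  → in the denominator, contributes s

Multiplying the contributions: [m/s] · [s]
Adding exponents of each base unit: m: 1
SI base units of wavelength: m

Answer: m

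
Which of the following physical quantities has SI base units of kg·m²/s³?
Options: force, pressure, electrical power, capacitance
Checking the SI base units of each option:
  force (F = ma): kg·m/s²  ✗
  pressure (P = F/A): kg/(m·s²)  ✗
  electrical power (P = IV): kg·m²/s³  ✓ matches
  capacitance (C = Q/V): s⁴·A²/(kg·m²)  ✗

Only electrical power has units kg·m²/s³.

Answer: electrical power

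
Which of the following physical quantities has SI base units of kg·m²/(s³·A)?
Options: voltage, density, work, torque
Checking the SI base units of each option:
  voltage (V = IR): kg·m²/(s³·A)  ✓ matches
  density (ρ = m/V): kg/m³  ✗
  work (W = Fd): kg·m²/s²  ✗
  torque (τ = Fr): kg·m²/s²  ✗

Only voltage has units kg·m²/(s³·A).

Answer: voltage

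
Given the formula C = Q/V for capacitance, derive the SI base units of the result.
Units of each symbol in C = Q/V:
  Q (charge, in coulombs): s·A
  V (voltage, in volts): kg·m²/(s³·A)  → in the denominator, contributes s³·A/(kg·m²)

Multiplying the contributions: [s·A] · [s³·A/(kg·m²)]
Adding exponents of each base unit: kg: -1, m: -2, s: 4, A: 2
SI base units of capacitance: s⁴·A²/(kg·m²)

Answer: s⁴·A²/(kg·m²)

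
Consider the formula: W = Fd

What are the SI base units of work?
Units of each symbol in W = Fd:
  F (force): kg·m/s²
  d (displacement): m

Multiplying the contributions: [kg·m/s²] · [m]
Adding exponents of each base unit: kg: 1, m: 2, s: -2
SI base units of work: kg·m²/s²

Answer: kg·m²/s²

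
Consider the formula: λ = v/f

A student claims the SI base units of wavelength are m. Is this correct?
Units of each symbol in λ = v/f:
  v (wave speed): m/s
  f (frequency): 1/s  → in the denominator, contributes s

Multiplying the contributions: [m/s] · [s]
Adding exponents of each base unit: m: 1
SI base units of wavelength: m

The claimed units m match the derived units, so the claim is correct.

Answer: Yes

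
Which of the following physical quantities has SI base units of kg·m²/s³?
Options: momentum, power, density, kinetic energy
Checking the SI base units of each option:
  momentum (p = mv): kg·m/s  ✗
  power (P = W/t): kg·m²/s³  ✓ matches
  density (ρ = m/V): kg/m³  ✗
  kinetic energy (E = ½mv²): kg·m²/s²  ✗

Only power has units kg·m²/s³.

Answer: power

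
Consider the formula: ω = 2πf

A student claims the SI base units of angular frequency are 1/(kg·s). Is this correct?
Units of each symbol in ω = 2πf:
  f (frequency): 1/s
  The factor 2π is dimensionless.

Multiplying the contributions: [1/s]
Adding exponents of each base unit: s: -1
SI base units of angular frequency: 1/s

The claimed units 1/(kg·s) (exponents kg: -1, s: -1) do not match the derived units 1/s (exponents s: -1), so the claim is incorrect.

Answer: No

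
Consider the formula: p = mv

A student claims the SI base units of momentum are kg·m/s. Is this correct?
Units of each symbol in p = mv:
  m (mass): kg
  v (velocity): m/s

Multiplying the contributions: [kg] · [m/s]
Adding exponents of each base unit: kg: 1, m: 1, s: -1
SI base units of momentum: kg·m/s

The claimed units kg·m/s match the derived units, so the claim is correct.

Answer: Yes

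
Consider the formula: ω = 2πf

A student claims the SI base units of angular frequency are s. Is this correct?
Units of each symbol in ω = 2πf:
  f (frequency): 1/s
  The factor 2π is dimensionless.

Multiplying the contributions: [1/s]
Adding exponents of each base unit: s: -1
SI base units of angular frequency: 1/s

The claimed units s (exponents s: 1) do not match the derived units 1/s (exponents s: -1), so the claim is incorrect.

Answer: No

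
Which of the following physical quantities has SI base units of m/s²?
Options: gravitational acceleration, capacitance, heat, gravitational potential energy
Checking the SI base units of each option:
  gravitational acceleration (g = GM/r²): m/s²  ✓ matches
  capacitance (C = Q/V): s⁴·A²/(kg·m²)  ✗
  heat (Q = mcΔT): kg·m²/s²  ✗
  gravitational potential energy (U = -GMm/r): kg·m²/s²  ✗

Only gravitational acceleration has units m/s².

Answer: gravitational acceleration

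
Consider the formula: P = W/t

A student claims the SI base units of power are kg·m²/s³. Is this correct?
Units of each symbol in P = W/t:
  W (work): kg·m²/s²
  t (time): s  → in the denominator, contributes 1/s

Multiplying the contributions: [kg·m²/s²] · [1/s]
Adding exponents of each base unit: kg: 1, m: 2, s: -3
SI base units of power: kg·m²/s³

The claimed units kg·m²/s³ match the derived units, so the claim is correct.

Answer: Yes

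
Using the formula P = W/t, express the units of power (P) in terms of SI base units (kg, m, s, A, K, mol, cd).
Units of each symbol in P = W/t:
  W (work): kg·m²/s²
  t (time): s  → in the denominator, contributes 1/s

Multiplying the contributions: [kg·m²/s²] · [1/s]
Adding exponents of each base unit: kg: 1, m: 2, s: -3
SI base units of power: kg·m²/s³

Answer: kg·m²/s³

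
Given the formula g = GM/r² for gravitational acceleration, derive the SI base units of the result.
Units of each symbol in g = GM/r²:
  G (gravitational constant): m³/(kg·s²)
  M (mass): kg
  r (distance): m  → to the power 2 in the denominator, contributes 1/m²

Multiplying the contributions: [m³/(kg·s²)] · [kg] · [1/m²]
Adding exponents of each base unit: m: 1, s: -2
SI base units of gravitational acceleration: m/s²

Answer: m/s²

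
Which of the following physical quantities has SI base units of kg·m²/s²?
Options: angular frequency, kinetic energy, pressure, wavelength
Checking the SI base units of each option:
  angular frequency (ω = 2πf): 1/s  ✗
  kinetic energy (E = ½mv²): kg·m²/s²  ✓ matches
  pressure (P = F/A): kg/(m·s²)  ✗
  wavelength (λ = v/f): m  ✗

Only kinetic energy has units kg·m²/s².

Answer: kinetic energy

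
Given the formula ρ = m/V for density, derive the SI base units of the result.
Units of each symbol in ρ = m/V:
  m (mass): kg
  V (volume): m³  → in the denominator, contributes 1/m³

Multiplying the contributions: [kg] · [1/m³]
Adding exponents of each base unit: kg: 1, m: -3
SI base units of density: kg/m³

Answer: kg/m³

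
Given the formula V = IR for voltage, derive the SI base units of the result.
Units of each symbol in V = IR:
  I (current): A
  R (resistance, in ohms): kg·m²/(s³·A²)

Multiplying the contributions: [A] · [kg·m²/(s³·A²)]
Adding exponents of each base unit: kg: 1, m: 2, s: -3, A: -1
SI base units of voltage: kg·m²/(s³·A)

Answer: kg·m²/(s³·A)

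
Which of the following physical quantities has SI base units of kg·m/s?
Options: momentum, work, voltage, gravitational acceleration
Checking the SI base units of each option:
  momentum (p = mv): kg·m/s  ✓ matches
  work (W = Fd): kg·m²/s²  ✗
  voltage (V = IR): kg·m²/(s³·A)  ✗
  gravitational acceleration (g = GM/r²): m/s²  ✗

Only momentum has units kg·m/s.

Answer: momentum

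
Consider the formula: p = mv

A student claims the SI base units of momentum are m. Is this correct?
Units of each symbol in p = mv:
  m (mass): kg
  v (velocity): m/s

Multiplying the contributions: [kg] · [m/s]
Adding exponents of each base unit: kg: 1, m: 1, s: -1
SI base units of momentum: kg·m/s

The claimed units m (exponents m: 1) do not match the derived units kg·m/s (exponents kg: 1, m: 1, s: -1), so the claim is incorrect.

Answer: No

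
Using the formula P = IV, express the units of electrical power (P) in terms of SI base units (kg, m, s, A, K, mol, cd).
Units of each symbol in P = IV:
  I (current): A
  V (voltage, in volts): kg·m²/(s³·A)

Multiplying the contributions: [A] · [kg·m²/(s³·A)]
Adding exponents of each base unit: kg: 1, m: 2, s: -3
SI base units of electrical power: kg·m²/s³

Answer: kg·m²/s³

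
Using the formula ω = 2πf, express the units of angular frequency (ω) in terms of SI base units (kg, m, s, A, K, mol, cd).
Units of each symbol in ω = 2πf:
  f (frequency): 1/s
  The factor 2π is dimensionless.

Multiplying the contributions: [1/s]
Adding exponents of each base unit: s: -1
SI base units of angular frequency: 1/s

Answer: 1/s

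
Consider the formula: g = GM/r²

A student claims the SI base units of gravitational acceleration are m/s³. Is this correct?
Units of each symbol in g = GM/r²:
  G (gravitational constant): m³/(kg·s²)
  M (mass): kg
  r (distance): m  → to the power 2 in the denominator, contributes 1/m²

Multiplying the contributions: [m³/(kg·s²)] · [kg] · [1/m²]
Adding exponents of each base unit: m: 1, s: -2
SI base units of gravitational acceleration: m/s²

The claimed units m/s³ (exponents m: 1, s: -3) do not match the derived units m/s² (exponents m: 1, s: -2), so the claim is incorrect.

Answer: No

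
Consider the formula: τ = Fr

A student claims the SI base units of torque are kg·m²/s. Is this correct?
Units of each symbol in τ = Fr:
  F (force): kg·m/s²
  r (lever arm): m

Multiplying the contributions: [kg·m/s²] · [m]
Adding exponents of each base unit: kg: 1, m: 2, s: -2
SI base units of torque: kg·m²/s²

The claimed units kg·m²/s (exponents kg: 1, m: 2, s: -1) do not match the derived units kg·m²/s² (exponents kg: 1, m: 2, s: -2), so the claim is incorrect.

Answer: No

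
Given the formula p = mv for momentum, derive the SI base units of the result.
Units of each symbol in p = mv:
  m (mass): kg
  v (velocity): m/s

Multiplying the contributions: [kg] · [m/s]
Adding exponents of each base unit: kg: 1, m: 1, s: -1
SI base units of momentum: kg·m/s

Answer: kg·m/s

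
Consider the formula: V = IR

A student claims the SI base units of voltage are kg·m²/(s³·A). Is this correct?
Units of each symbol in V = IR:
  I (current): A
  R (resistance, in ohms): kg·m²/(s³·A²)

Multiplying the contributions: [A] · [kg·m²/(s³·A²)]
Adding exponents of each base unit: kg: 1, m: 2, s: -3, A: -1
SI base units of voltage: kg·m²/(s³·A)

The claimed units kg·m²/(s³·A) match the derived units, so the claim is correct.

Answer: Yes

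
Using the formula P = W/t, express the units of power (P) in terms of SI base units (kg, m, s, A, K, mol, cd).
Units of each symbol in P = W/t:
  W (work): kg·m²/s²
  t (time): s  → in the denominator, contributes 1/s

Multiplying the contributions: [kg·m²/s²] · [1/s]
Adding exponents of each base unit: kg: 1, m: 2, s: -3
SI base units of power: kg·m²/s³

Answer: kg·m²/s³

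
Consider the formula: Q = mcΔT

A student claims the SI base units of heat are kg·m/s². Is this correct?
Units of each symbol in Q = mcΔT:
  m (mass): kg
  c (specific heat capacity, in J/(kg·K)): m²/(s²·K)
  ΔT (temperature change): K

Multiplying the contributions: [kg] · [m²/(s²·K)] · [K]
Adding exponents of each base unit: kg: 1, m: 2, s: -2
SI base units of heat: kg·m²/s²

The claimed units kg·m/s² (exponents kg: 1, m: 1, s: -2) do not match the derived units kg·m²/s² (exponents kg: 1, m: 2, s: -2), so the claim is incorrect.

Answer: No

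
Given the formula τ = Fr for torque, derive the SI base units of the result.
Units of each symbol in τ = Fr:
  F (force): kg·m/s²
  r (lever arm): m

Multiplying the contributions: [kg·m/s²] · [m]
Adding exponents of each base unit: kg: 1, m: 2, s: -2
SI base units of torque: kg·m²/s²

Answer: kg·m²/s²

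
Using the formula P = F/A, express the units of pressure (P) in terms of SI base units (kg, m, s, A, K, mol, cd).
Units of each symbol in P = F/A:
  F (force): kg·m/s²
  A (area): m²  → in the denominator, contributes 1/m²

Multiplying the contributions: [kg·m/s²] · [1/m²]
Adding exponents of each base unit: kg: 1, m: -1, s: -2
SI base units of pressure: kg/(m·s²)

Answer: kg/(m·s²)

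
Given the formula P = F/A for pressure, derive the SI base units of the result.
Units of each symbol in P = F/A:
  F (force): kg·m/s²
  A (area): m²  → in the denominator, contributes 1/m²

Multiplying the contributions: [kg·m/s²] · [1/m²]
Adding exponents of each base unit: kg: 1, m: -1, s: -2
SI base units of pressure: kg/(m·s²)

Answer: kg/(m·s²)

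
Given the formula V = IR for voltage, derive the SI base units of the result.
Units of each symbol in V = IR:
  I (current): A
  R (resistance, in ohms): kg·m²/(s³·A²)

Multiplying the contributions: [A] · [kg·m²/(s³·A²)]
Adding exponents of each base unit: kg: 1, m: 2, s: -3, A: -1
SI base units of voltage: kg·m²/(s³·A)

Answer: kg·m²/(s³·A)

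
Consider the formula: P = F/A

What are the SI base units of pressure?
Units of each symbol in P = F/A:
  F (force): kg·m/s²
  A (area): m²  → in the denominator, contributes 1/m²

Multiplying the contributions: [kg·m/s²] · [1/m²]
Adding exponents of each base unit: kg: 1, m: -1, s: -2
SI base units of pressure: kg/(m·s²)

Answer: kg/(m·s²)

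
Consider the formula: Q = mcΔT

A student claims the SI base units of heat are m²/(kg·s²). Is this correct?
Units of each symbol in Q = mcΔT:
  m (mass): kg
  c (specific heat capacity, in J/(kg·K)): m²/(s²·K)
  ΔT (temperature change): K

Multiplying the contributions: [kg] · [m²/(s²·K)] · [K]
Adding exponents of each base unit: kg: 1, m: 2, s: -2
SI base units of heat: kg·m²/s²

The claimed units m²/(kg·s²) (exponents kg: -1, m: 2, s: -2) do not match the derived units kg·m²/s² (exponents kg: 1, m: 2, s: -2), so the claim is incorrect.

Answer: No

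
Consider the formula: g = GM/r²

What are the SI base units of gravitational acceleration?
Units of each symbol in g = GM/r²:
  G (gravitational constant): m³/(kg·s²)
  M (mass): kg
  r (distance): m  → to the power 2 in the denominator, contributes 1/m²

Multiplying the contributions: [m³/(kg·s²)] · [kg] · [1/m²]
Adding exponents of each base unit: m: 1, s: -2
SI base units of gravitational acceleration: m/s²

Answer: m/s²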